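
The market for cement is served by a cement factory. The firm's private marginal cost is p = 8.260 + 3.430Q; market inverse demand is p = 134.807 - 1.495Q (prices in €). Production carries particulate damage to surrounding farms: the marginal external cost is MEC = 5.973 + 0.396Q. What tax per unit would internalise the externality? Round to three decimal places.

tax = €14.946 per unit

Social marginal cost = private MC + MEC = 14.233 + 3.826Q.
Set SMC = demand: 14.233 + 3.826Q = 134.807 - 1.495Q → Q* = 22.6600.
The Pigouvian tax equals MEC at Q*: 5.973 + 0.396×22.6600 = 14.9464.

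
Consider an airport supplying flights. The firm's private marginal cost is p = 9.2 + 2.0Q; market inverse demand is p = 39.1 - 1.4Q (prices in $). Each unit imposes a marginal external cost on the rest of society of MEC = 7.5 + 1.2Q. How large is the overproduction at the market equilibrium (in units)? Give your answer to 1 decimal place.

3.9 units

Market equilibrium (private): 9.2 + 2.0Q = 39.1 - 1.4Q → Q_m = 8.7941.
Social marginal cost = private MC + MEC = 16.7 + 3.2Q.
Set SMC = demand: 16.7 + 3.2Q = 39.1 - 1.4Q → Q* = 4.8696.
Gap = |8.7941 − 4.8696| = 3.9245.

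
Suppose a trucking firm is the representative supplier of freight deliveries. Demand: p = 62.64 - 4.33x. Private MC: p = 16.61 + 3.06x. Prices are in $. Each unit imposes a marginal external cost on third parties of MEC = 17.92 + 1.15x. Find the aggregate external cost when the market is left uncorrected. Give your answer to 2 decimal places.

Market equilibrium (private): 16.61 + 3.06x = 62.64 - 4.33x → x_m = 6.2287.
Total external cost = ∫₀^{x_m} (17.92 + 1.15x) dx = 17.92×6.2287 + ½×1.15×6.2287² = 133.9264.

$133.93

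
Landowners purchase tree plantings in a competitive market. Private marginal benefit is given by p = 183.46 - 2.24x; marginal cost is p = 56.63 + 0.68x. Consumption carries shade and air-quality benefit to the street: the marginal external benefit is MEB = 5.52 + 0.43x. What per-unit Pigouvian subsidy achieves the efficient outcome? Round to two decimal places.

subsidy = 28.38 per unit

Social marginal benefit = demand + MEB = 188.98 - 1.81x.
Set SMB = MC: 188.98 - 1.81x = 56.63 + 0.68x → x* = 53.1526.
The Pigouvian subsidy equals MEB at x*: 5.52 + 0.43×53.1526 = 28.3756.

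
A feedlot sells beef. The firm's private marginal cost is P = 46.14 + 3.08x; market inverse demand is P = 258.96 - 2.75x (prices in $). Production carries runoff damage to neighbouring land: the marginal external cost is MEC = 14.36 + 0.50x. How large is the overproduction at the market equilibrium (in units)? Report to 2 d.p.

Market equilibrium (private): 46.14 + 3.08x = 258.96 - 2.75x → x_m = 36.5043.
Social marginal cost = private MC + MEC = 60.50 + 3.58x.
Set SMC = demand: 60.50 + 3.58x = 258.96 - 2.75x → x* = 31.3523.
Gap = |36.5043 − 31.3523| = 5.1520.

5.15 units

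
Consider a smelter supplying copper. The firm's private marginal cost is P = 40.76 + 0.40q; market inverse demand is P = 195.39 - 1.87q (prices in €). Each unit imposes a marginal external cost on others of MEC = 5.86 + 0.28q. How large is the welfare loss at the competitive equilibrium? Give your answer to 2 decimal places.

Market equilibrium (private): 40.76 + 0.40q = 195.39 - 1.87q → q_m = 68.1189.
Social marginal cost = private MC + MEC = 46.62 + 0.68q.
Set SMC = demand: 46.62 + 0.68q = 195.39 - 1.87q → q* = 58.3412.
Between q* and q_m the wedge SMC − demand runs linearly from 0 to MEC(q_m), so the loss is a triangle.
DWL = ½ × 9.7777 × 24.9333 = 121.8952.

DWL = €121.90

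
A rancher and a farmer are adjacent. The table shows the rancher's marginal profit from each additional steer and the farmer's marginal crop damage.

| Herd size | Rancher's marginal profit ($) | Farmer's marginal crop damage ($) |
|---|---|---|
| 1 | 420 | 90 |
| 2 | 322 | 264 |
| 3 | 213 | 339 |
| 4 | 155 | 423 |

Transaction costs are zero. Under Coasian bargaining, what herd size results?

Bargaining reaches the level where marginal profit last exceeds marginal crop damage.
That holds through level 2 (322 ≥ 264) but not at 3 (213 < 339).

2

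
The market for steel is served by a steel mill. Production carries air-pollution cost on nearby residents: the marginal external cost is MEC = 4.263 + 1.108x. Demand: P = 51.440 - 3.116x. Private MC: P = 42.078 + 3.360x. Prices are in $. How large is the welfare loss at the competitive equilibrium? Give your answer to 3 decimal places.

DWL = $2.268

Market equilibrium (private): 42.078 + 3.360x = 51.440 - 3.116x → x_m = 1.4456.
Social marginal cost = private MC + MEC = 46.341 + 4.468x.
Set SMC = demand: 46.341 + 4.468x = 51.440 - 3.116x → x* = 0.6723.
The welfare-loss triangle has base |x_m − x*| and height MEC(x_m) (the vertical gap between SMC and demand is zero at x* and MEC at x_m).
DWL = ½ × 0.7733 × 5.8648 = 2.2676.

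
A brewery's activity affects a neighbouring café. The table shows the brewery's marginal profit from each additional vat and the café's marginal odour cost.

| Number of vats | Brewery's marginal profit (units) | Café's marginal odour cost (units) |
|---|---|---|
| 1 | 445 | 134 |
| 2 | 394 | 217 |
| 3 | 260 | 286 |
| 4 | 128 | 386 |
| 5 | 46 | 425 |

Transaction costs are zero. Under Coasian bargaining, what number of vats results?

2

Bargaining reaches the level where marginal profit last exceeds marginal odour cost.
That holds through level 2 (394 ≥ 217) but not at 3 (260 < 286).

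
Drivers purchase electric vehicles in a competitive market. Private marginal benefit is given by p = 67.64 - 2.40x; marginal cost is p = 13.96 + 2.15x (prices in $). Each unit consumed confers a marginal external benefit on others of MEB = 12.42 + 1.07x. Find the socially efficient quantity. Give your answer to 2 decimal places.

x* = 18.99

Social marginal benefit = demand + MEB = 80.06 - 1.33x.
Set SMB = MC: 80.06 - 1.33x = 13.96 + 2.15x → x* = 18.9943.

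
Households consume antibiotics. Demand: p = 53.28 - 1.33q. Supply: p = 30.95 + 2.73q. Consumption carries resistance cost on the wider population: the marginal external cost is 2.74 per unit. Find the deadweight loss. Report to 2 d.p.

Market equilibrium (private): 30.95 + 2.73q = 53.28 - 1.33q → q_m = 5.5000.
Social marginal benefit = demand − MEC = 50.54 - 1.33q.
Set SMB = MC: 50.54 - 1.33q = 30.95 + 2.73q → q* = 4.8251.
Height of the DWL triangle at q_m is MC(q_m) − SMB(q_m) = MEC(q_m) = 2.7400.
DWL = ½ × 0.6749 × 2.7400 = 0.9246.

DWL = 0.92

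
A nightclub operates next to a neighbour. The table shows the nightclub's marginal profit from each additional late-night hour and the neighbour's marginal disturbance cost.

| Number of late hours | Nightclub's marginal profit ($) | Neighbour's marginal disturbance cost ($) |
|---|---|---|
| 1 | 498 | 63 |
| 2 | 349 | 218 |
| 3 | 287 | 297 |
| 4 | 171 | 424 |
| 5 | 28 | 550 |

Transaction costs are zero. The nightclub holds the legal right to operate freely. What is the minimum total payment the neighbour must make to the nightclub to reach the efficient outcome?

$486

Left alone the nightclub would choose level 5 (marginal profit stays positive).
Efficient level: k* = 2 (marginal profit ≥ marginal disturbance cost through 2).
The neighbour must at least cover the nightclub's forgone profit from cutting 5→2: 287 + 171 + 28 = 486.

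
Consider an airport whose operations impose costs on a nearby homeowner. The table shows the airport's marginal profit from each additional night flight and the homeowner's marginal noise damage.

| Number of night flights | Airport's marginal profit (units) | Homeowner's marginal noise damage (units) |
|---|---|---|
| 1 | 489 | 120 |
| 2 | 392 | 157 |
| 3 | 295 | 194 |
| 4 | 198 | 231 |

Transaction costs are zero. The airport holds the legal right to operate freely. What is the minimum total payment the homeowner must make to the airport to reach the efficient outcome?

198

Left alone the airport would choose level 4 (marginal profit stays positive).
Efficient level: k* = 3 (marginal profit ≥ marginal noise damage through 3).
The homeowner must at least cover the airport's forgone profit from cutting 4→3: 198 = 198.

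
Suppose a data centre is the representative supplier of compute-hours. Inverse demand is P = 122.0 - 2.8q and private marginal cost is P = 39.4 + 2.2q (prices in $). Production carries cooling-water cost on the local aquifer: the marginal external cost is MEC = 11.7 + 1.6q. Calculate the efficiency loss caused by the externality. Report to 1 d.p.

Market equilibrium (private): 39.4 + 2.2q = 122.0 - 2.8q → q_m = 16.5200.
Social marginal cost = private MC + MEC = 51.1 + 3.8q.
Set SMC = demand: 51.1 + 3.8q = 122.0 - 2.8q → q* = 10.7424.
The welfare-loss triangle has base |q_m − q*| and height MEC(q_m) (the vertical gap between SMC and demand is zero at q* and MEC at q_m).
DWL = ½ × 5.7776 × 38.1320 = 110.1557.

DWL = $110.2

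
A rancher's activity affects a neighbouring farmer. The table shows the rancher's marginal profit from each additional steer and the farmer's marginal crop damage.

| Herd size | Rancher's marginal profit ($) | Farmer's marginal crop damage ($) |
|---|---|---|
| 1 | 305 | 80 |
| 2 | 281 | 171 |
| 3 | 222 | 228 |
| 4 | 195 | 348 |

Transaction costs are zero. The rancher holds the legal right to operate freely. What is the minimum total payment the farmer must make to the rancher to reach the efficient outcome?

Left alone the rancher would choose level 4 (marginal profit stays positive).
Efficient level: k* = 2 (marginal profit ≥ marginal crop damage through 2).
The farmer must at least cover the rancher's forgone profit from cutting 4→2: 222 + 195 = 417.

$417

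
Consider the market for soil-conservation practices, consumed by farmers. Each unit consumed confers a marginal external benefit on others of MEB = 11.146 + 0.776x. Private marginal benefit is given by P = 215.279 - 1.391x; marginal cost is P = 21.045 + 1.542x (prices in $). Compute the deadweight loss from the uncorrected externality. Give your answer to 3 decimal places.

DWL = $906.513

Market equilibrium (private): 21.045 + 1.542x = 215.279 - 1.391x → x_m = 66.2237.
Social marginal benefit = demand + MEB = 226.425 - 0.615x.
Set SMB = MC: 226.425 - 0.615x = 21.045 + 1.542x → x* = 95.2156.
The loss is the area between SMB and MC from x* to x_m; with linear curves that's a triangle of height MEB(x_m).
DWL = ½ × 28.9919 × 62.5356 = 906.5129.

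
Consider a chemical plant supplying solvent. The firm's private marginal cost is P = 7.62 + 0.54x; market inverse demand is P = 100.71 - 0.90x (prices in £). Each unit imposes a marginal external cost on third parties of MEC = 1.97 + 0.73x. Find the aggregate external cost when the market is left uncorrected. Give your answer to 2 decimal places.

£1652.72

Market equilibrium (private): 7.62 + 0.54x = 100.71 - 0.90x → x_m = 64.6458.
Total external cost = ∫₀^{x_m} (1.97 + 0.73x) dx = 1.97×64.6458 + ½×0.73×64.6458² = 1652.7162.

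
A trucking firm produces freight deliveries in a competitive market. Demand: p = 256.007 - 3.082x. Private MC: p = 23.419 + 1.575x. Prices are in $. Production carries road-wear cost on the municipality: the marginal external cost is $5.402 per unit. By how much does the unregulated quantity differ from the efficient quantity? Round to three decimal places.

Market equilibrium (private): 23.419 + 1.575x = 256.007 - 3.082x → x_m = 49.9437.
Social marginal cost = private MC + MEC = 28.821 + 1.575x.
Set SMC = demand: 28.821 + 1.575x = 256.007 - 3.082x → x* = 48.7838.
Gap = |49.9437 − 48.7838| = 1.1599.

1.160 units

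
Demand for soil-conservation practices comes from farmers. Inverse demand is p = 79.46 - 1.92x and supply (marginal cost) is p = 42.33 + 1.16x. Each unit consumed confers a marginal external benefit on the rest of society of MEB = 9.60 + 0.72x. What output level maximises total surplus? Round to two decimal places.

Social marginal benefit = demand + MEB = 89.06 - 1.20x.
Set SMB = MC: 89.06 - 1.20x = 42.33 + 1.16x → x* = 19.8008.

x* = 19.80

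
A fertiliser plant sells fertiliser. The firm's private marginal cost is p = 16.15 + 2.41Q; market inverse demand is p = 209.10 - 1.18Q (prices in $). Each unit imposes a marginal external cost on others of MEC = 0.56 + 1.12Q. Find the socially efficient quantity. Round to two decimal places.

Q* = 40.85

Social marginal cost = private MC + MEC = 16.71 + 3.53Q.
Set SMC = demand: 16.71 + 3.53Q = 209.10 - 1.18Q → Q* = 40.8471.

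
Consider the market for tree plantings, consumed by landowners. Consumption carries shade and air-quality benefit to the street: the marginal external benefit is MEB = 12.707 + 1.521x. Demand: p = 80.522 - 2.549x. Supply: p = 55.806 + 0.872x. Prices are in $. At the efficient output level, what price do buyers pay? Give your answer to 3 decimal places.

Social marginal benefit = demand + MEB = 93.229 - 1.028x.
Set SMB = MC: 93.229 - 1.028x = 55.806 + 0.872x → x* = 19.6963.
Consumer price on the demand curve at x*: 80.522 − 2.549×19.6963 = 30.3161.

P = $30.316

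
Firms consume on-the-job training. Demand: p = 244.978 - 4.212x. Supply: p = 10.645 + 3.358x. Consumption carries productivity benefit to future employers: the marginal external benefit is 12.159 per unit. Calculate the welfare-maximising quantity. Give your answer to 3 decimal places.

x* = 32.562

Social marginal benefit = demand + MEB = 257.137 - 4.212x.
Set SMB = MC: 257.137 - 4.212x = 10.645 + 3.358x → x* = 32.5617.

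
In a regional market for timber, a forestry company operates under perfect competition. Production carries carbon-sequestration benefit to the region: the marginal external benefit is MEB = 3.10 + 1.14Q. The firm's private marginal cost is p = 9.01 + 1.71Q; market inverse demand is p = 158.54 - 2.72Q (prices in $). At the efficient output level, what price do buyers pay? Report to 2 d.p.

Social marginal cost = private MC − MEB = 5.91 + 0.57Q.
Set SMC = demand: 5.91 + 0.57Q = 158.54 - 2.72Q → Q* = 46.3921.
Consumer price on the demand curve at Q*: 158.54 − 2.72×46.3921 = 32.3535.

P = $32.35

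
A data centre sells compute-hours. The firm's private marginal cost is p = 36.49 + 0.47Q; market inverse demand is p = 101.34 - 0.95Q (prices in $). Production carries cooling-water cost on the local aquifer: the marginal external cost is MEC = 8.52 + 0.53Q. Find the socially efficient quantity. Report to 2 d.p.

Q* = 28.89

Social marginal cost = private MC + MEC = 45.01 + Q.
Set SMC = demand: 45.01 + Q = 101.34 - 0.95Q → Q* = 28.8872.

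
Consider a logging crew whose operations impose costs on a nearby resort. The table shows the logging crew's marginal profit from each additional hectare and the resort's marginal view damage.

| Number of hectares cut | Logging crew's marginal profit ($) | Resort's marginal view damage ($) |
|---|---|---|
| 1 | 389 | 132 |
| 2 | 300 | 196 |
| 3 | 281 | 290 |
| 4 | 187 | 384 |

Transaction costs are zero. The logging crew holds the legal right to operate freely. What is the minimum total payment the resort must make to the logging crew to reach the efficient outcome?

Left alone the logging crew would choose level 4 (marginal profit stays positive).
Efficient level: k* = 2 (marginal profit ≥ marginal view damage through 2).
The resort must at least cover the logging crew's forgone profit from cutting 4→2: 281 + 187 = 468.

$468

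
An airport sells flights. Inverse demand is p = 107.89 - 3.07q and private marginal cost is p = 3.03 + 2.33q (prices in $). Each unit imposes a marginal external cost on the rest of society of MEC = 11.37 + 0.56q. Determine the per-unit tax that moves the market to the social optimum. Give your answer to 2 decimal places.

tax = $20.15 per unit

Social marginal cost = private MC + MEC = 14.40 + 2.89q.
Set SMC = demand: 14.40 + 2.89q = 107.89 - 3.07q → q* = 15.6862.
The Pigouvian tax equals MEC at q*: 11.37 + 0.56×15.6862 = 20.1543.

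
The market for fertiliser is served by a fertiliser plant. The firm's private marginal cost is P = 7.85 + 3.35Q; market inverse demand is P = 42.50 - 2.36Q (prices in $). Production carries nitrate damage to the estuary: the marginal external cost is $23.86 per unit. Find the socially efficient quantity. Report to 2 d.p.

Q* = 1.89

Social marginal cost = private MC + MEC = 31.71 + 3.35Q.
Set SMC = demand: 31.71 + 3.35Q = 42.50 - 2.36Q → Q* = 1.8897.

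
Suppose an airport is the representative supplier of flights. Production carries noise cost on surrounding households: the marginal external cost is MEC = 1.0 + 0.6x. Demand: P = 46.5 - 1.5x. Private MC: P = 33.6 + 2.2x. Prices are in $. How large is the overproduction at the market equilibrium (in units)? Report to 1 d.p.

Market equilibrium (private): 33.6 + 2.2x = 46.5 - 1.5x → x_m = 3.4865.
Social marginal cost = private MC + MEC = 34.6 + 2.8x.
Set SMC = demand: 34.6 + 2.8x = 46.5 - 1.5x → x* = 2.7674.
Gap = |3.4865 − 2.7674| = 0.7191.

0.7 units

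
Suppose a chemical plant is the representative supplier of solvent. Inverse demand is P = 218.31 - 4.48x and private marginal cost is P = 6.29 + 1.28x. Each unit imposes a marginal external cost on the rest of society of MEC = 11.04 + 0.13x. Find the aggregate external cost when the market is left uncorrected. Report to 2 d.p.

494.44

Market equilibrium (private): 6.29 + 1.28x = 218.31 - 4.48x → x_m = 36.8090.
Total external cost = ∫₀^{x_m} (11.04 + 0.13x) dx = 11.04×36.8090 + ½×0.13×36.8090² = 494.4400.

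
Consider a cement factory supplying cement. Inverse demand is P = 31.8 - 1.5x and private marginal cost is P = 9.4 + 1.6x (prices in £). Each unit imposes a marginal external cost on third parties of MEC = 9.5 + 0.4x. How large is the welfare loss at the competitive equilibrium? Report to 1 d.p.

Market equilibrium (private): 9.4 + 1.6x = 31.8 - 1.5x → x_m = 7.2258.
Social marginal cost = private MC + MEC = 18.9 + 2.0x.
Set SMC = demand: 18.9 + 2.0x = 31.8 - 1.5x → x* = 3.6857.
Between x* and x_m the wedge SMC − demand runs linearly from 0 to MEC(x_m), so the loss is a triangle.
DWL = ½ × 3.5401 × 12.3903 = 21.9315.

DWL = £21.9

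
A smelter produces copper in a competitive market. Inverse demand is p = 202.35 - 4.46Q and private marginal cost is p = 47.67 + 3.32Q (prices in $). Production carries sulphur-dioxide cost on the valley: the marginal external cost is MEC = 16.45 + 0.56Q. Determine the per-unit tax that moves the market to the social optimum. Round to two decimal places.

tax = $25.73 per unit

Social marginal cost = private MC + MEC = 64.12 + 3.88Q.
Set SMC = demand: 64.12 + 3.88Q = 202.35 - 4.46Q → Q* = 16.5743.
The Pigouvian tax equals MEC at Q*: 16.45 + 0.56×16.5743 = 25.7316.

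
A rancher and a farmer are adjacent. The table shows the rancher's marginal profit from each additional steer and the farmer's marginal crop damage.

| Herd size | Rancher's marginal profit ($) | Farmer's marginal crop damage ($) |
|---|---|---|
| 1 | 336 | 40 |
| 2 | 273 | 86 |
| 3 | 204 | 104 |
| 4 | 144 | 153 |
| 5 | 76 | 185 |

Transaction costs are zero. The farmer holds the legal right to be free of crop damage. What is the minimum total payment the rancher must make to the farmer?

Efficient level: marginal profit ≥ marginal crop damage through level 3, so k* = 3.
With the farmer holding the right, the rancher must at least compensate total damage at k*: 40 + 86 + 104 = 230.

$230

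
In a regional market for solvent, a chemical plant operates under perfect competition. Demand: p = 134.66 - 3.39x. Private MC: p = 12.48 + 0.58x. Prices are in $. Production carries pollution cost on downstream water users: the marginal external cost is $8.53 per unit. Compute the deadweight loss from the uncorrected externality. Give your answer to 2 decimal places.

Market equilibrium (private): 12.48 + 0.58x = 134.66 - 3.39x → x_m = 30.7758.
Social marginal cost = private MC + MEC = 21.01 + 0.58x.
Set SMC = demand: 21.01 + 0.58x = 134.66 - 3.39x → x* = 28.6272.
The loss is the area between SMC and demand from x* to x_m; with linear curves that's a triangle of height MEC(x_m).
DWL = ½ × 2.1486 × 8.5300 = 9.1638.

DWL = $9.16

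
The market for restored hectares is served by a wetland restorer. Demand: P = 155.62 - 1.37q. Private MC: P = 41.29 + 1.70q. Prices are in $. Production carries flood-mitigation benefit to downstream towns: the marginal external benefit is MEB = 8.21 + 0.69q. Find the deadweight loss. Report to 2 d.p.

DWL = $241.52

Market equilibrium (private): 41.29 + 1.70q = 155.62 - 1.37q → q_m = 37.2410.
Social marginal cost = private MC − MEB = 33.08 + 1.01q.
Set SMC = demand: 33.08 + 1.01q = 155.62 - 1.37q → q* = 51.4874.
The loss is the area between SMC and demand from q* to q_m; with linear curves that's a triangle of height MEB(q_m).
DWL = ½ × 14.2464 × 33.9063 = 241.5214.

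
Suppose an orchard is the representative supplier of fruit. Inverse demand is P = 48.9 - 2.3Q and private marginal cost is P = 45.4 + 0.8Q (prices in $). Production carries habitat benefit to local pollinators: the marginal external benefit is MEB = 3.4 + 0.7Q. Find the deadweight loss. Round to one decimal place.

DWL = $3.7

Market equilibrium (private): 45.4 + 0.8Q = 48.9 - 2.3Q → Q_m = 1.1290.
Social marginal cost = private MC − MEB = 42.0 + 0.1Q.
Set SMC = demand: 42.0 + 0.1Q = 48.9 - 2.3Q → Q* = 2.8750.
Between Q* and Q_m the wedge demand − SMC runs linearly from 0 to MEB(Q_m), so the loss is a triangle.
DWL = ½ × 1.7460 × 4.1903 = 3.6581.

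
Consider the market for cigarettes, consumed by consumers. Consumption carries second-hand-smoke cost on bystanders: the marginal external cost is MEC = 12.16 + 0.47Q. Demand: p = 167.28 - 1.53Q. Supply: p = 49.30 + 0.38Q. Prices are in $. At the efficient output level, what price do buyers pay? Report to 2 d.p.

Social marginal benefit = demand − MEC = 155.12 - 2.00Q.
Set SMB = MC: 155.12 - 2.00Q = 49.30 + 0.38Q → Q* = 44.4622.
Consumer price on the demand curve at Q*: 167.28 − 1.53×44.4622 = 99.2528.

P = $99.25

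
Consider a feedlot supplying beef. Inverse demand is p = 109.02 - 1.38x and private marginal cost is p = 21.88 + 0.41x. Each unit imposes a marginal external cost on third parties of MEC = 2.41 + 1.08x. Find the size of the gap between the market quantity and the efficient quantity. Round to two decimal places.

19.16 units

Market equilibrium (private): 21.88 + 0.41x = 109.02 - 1.38x → x_m = 48.6816.
Social marginal cost = private MC + MEC = 24.29 + 1.49x.
Set SMC = demand: 24.29 + 1.49x = 109.02 - 1.38x → x* = 29.5226.
Gap = |48.6816 − 29.5226| = 19.1590.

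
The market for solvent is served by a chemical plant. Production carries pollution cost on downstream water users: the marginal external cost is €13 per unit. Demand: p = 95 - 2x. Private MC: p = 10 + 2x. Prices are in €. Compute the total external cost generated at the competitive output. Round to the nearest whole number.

Market equilibrium (private): 10 + 2x = 95 - 2x → x_m = 21.2500.
Total external cost = MEC × x_m = 13 × 21.2500 = 276.2500.

€276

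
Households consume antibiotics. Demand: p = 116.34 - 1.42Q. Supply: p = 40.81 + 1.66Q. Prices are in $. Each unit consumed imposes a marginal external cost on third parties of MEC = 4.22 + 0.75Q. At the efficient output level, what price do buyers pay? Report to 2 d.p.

Social marginal benefit = demand − MEC = 112.12 - 2.17Q.
Set SMB = MC: 112.12 - 2.17Q = 40.81 + 1.66Q → Q* = 18.6188.
Consumer price on the demand curve at Q*: 116.34 − 1.42×18.6188 = 89.9013.

P = $89.90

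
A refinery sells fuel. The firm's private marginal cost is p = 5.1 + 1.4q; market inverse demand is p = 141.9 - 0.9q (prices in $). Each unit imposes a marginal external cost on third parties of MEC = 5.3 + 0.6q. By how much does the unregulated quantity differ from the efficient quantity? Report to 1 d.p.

Market equilibrium (private): 5.1 + 1.4q = 141.9 - 0.9q → q_m = 59.4783.
Social marginal cost = private MC + MEC = 10.4 + 2.0q.
Set SMC = demand: 10.4 + 2.0q = 141.9 - 0.9q → q* = 45.3448.
Gap = |59.4783 − 45.3448| = 14.1335.

14.1 units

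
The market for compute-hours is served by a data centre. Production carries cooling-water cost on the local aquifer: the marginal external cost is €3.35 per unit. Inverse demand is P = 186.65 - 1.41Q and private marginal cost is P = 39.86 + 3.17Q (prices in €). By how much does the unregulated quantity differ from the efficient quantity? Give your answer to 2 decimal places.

Market equilibrium (private): 39.86 + 3.17Q = 186.65 - 1.41Q → Q_m = 32.0502.
Social marginal cost = private MC + MEC = 43.21 + 3.17Q.
Set SMC = demand: 43.21 + 3.17Q = 186.65 - 1.41Q → Q* = 31.3188.
Gap = |32.0502 − 31.3188| = 0.7314.

0.73 units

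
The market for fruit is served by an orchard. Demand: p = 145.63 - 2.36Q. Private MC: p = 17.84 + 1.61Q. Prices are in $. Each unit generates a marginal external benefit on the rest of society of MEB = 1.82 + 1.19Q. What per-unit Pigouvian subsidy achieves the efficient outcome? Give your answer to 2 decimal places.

Social marginal cost = private MC − MEB = 16.02 + 0.42Q.
Set SMC = demand: 16.02 + 0.42Q = 145.63 - 2.36Q → Q* = 46.6223.
The Pigouvian subsidy equals MEB at Q*: 1.82 + 1.19×46.6223 = 57.3005.

subsidy = $57.30 per unit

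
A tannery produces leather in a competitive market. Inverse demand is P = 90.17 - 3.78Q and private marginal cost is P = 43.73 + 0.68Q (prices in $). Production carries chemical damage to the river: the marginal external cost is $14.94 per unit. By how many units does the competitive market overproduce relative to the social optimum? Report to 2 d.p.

3.35 units

Market equilibrium (private): 43.73 + 0.68Q = 90.17 - 3.78Q → Q_m = 10.4126.
Social marginal cost = private MC + MEC = 58.67 + 0.68Q.
Set SMC = demand: 58.67 + 0.68Q = 90.17 - 3.78Q → Q* = 7.0628.
Gap = |10.4126 − 7.0628| = 3.3498.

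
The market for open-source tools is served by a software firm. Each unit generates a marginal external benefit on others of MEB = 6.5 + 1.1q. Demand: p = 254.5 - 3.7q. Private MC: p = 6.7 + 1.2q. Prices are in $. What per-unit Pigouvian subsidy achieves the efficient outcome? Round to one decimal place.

Social marginal cost = private MC − MEB = 0.2 + 0.1q.
Set SMC = demand: 0.2 + 0.1q = 254.5 - 3.7q → q* = 66.9211.
The Pigouvian subsidy equals MEB at q*: 6.5 + 1.1×66.9211 = 80.1132.

subsidy = $80.1 per unit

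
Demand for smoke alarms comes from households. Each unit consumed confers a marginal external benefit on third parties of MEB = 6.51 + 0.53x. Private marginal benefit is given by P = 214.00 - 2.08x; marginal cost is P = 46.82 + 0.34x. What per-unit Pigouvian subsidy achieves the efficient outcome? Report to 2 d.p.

subsidy = 55.22 per unit

Social marginal benefit = demand + MEB = 220.51 - 1.55x.
Set SMB = MC: 220.51 - 1.55x = 46.82 + 0.34x → x* = 91.8995.
The Pigouvian subsidy equals MEB at x*: 6.51 + 0.53×91.8995 = 55.2167.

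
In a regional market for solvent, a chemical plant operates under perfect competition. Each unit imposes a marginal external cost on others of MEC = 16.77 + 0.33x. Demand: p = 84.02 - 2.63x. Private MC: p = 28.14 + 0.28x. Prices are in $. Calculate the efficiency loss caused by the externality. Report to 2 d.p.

Market equilibrium (private): 28.14 + 0.28x = 84.02 - 2.63x → x_m = 19.2027.
Social marginal cost = private MC + MEC = 44.91 + 0.61x.
Set SMC = demand: 44.91 + 0.61x = 84.02 - 2.63x → x* = 12.0710.
The welfare-loss triangle has base |x_m − x*| and height MEC(x_m) (the vertical gap between SMC and demand is zero at x* and MEC at x_m).
DWL = ½ × 7.1317 × 23.1069 = 82.3957.

DWL = $82.40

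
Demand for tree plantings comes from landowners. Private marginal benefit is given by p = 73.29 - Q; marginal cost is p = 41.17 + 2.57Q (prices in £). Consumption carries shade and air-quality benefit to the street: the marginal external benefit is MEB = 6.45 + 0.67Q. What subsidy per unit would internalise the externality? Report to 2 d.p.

subsidy = £15.36 per unit

Social marginal benefit = demand + MEB = 79.74 - 0.33Q.
Set SMB = MC: 79.74 - 0.33Q = 41.17 + 2.57Q → Q* = 13.3000.
The Pigouvian subsidy equals MEB at Q*: 6.45 + 0.67×13.3000 = 15.3610.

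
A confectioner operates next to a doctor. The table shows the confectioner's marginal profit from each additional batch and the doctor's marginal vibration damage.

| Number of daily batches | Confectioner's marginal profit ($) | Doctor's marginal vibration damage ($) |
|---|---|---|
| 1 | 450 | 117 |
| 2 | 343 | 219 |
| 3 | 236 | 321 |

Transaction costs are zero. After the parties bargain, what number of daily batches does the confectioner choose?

2

Bargaining reaches the level where marginal profit last exceeds marginal vibration damage.
That holds through level 2 (343 ≥ 219) but not at 3 (236 < 321).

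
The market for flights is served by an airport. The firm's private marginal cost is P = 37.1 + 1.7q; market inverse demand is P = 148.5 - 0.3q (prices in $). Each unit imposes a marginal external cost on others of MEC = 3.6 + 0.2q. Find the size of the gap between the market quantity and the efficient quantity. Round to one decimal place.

Market equilibrium (private): 37.1 + 1.7q = 148.5 - 0.3q → q_m = 55.7000.
Social marginal cost = private MC + MEC = 40.7 + 1.9q.
Set SMC = demand: 40.7 + 1.9q = 148.5 - 0.3q → q* = 49.0000.
Gap = |55.7000 − 49.0000| = 6.7000.

6.7 units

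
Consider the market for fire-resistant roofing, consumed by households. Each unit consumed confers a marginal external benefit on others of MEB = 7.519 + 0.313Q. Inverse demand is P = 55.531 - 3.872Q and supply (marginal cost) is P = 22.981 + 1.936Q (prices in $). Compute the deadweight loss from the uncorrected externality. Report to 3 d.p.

DWL = $7.825

Market equilibrium (private): 22.981 + 1.936Q = 55.531 - 3.872Q → Q_m = 5.6043.
Social marginal benefit = demand + MEB = 63.050 - 3.559Q.
Set SMB = MC: 63.050 - 3.559Q = 22.981 + 1.936Q → Q* = 7.2919.
Between Q* and Q_m the wedge SMB − MC runs linearly from 0 to MEB(Q_m), so the loss is a triangle.
DWL = ½ × 1.6876 × 9.2732 = 7.8247.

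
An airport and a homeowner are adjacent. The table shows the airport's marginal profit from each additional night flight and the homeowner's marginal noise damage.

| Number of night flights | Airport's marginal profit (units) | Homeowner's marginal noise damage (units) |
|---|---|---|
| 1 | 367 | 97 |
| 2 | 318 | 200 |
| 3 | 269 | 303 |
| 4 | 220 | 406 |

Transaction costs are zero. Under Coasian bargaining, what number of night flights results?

Bargaining reaches the level where marginal profit last exceeds marginal noise damage.
That holds through level 2 (318 ≥ 200) but not at 3 (269 < 303).

2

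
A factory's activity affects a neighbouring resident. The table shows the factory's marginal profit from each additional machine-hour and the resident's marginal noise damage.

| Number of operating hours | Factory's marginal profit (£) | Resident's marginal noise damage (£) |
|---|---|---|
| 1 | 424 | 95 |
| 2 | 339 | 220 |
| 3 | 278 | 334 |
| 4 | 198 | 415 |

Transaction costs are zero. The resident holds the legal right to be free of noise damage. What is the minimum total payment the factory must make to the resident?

Efficient level: marginal profit ≥ marginal noise damage through level 2, so k* = 2.
With the resident holding the right, the factory must at least compensate total damage at k*: 95 + 220 = 315.

£315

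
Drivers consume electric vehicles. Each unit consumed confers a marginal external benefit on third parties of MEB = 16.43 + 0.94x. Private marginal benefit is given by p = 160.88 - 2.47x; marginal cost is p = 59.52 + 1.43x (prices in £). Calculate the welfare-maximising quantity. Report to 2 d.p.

x* = 39.79

Social marginal benefit = demand + MEB = 177.31 - 1.53x.
Set SMB = MC: 177.31 - 1.53x = 59.52 + 1.43x → x* = 39.7939.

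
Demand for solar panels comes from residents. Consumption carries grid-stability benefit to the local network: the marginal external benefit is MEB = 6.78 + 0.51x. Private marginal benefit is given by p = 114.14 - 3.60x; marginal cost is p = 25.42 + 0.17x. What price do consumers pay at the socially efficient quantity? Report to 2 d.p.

P = 8.68

Social marginal benefit = demand + MEB = 120.92 - 3.09x.
Set SMB = MC: 120.92 - 3.09x = 25.42 + 0.17x → x* = 29.2945.
Consumer price on the demand curve at x*: 114.14 − 3.60×29.2945 = 8.6798.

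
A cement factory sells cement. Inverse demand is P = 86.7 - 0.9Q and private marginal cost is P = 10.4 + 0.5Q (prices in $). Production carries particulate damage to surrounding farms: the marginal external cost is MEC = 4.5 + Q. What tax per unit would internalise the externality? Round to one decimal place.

tax = $34.4 per unit

Social marginal cost = private MC + MEC = 14.9 + 1.5Q.
Set SMC = demand: 14.9 + 1.5Q = 86.7 - 0.9Q → Q* = 29.9167.
The Pigouvian tax equals MEC at Q*: 4.5 + 1.0×29.9167 = 34.4167.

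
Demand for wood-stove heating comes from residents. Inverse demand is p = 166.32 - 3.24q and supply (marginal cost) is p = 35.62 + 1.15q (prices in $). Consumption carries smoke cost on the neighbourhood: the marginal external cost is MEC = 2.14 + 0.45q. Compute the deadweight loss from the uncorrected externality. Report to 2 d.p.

Market equilibrium (private): 35.62 + 1.15q = 166.32 - 3.24q → q_m = 29.7722.
Social marginal benefit = demand − MEC = 164.18 - 3.69q.
Set SMB = MC: 164.18 - 3.69q = 35.62 + 1.15q → q* = 26.5620.
Height of the DWL triangle at q_m is MC(q_m) − SMB(q_m) = MEC(q_m) = 15.5375.
DWL = ½ × 3.2102 × 15.5375 = 24.9392.

DWL = $24.94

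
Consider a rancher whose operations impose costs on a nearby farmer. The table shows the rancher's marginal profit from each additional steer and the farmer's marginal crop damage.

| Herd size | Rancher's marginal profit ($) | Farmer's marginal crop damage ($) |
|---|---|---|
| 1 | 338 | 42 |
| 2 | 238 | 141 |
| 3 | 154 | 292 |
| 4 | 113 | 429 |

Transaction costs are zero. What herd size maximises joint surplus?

Bargaining reaches the level where marginal profit last exceeds marginal crop damage.
That holds through level 2 (238 ≥ 141) but not at 3 (154 < 292).

2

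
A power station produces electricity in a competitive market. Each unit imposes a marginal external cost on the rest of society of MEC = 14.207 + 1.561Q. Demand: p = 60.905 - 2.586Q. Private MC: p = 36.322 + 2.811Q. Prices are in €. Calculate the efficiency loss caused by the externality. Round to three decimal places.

Market equilibrium (private): 36.322 + 2.811Q = 60.905 - 2.586Q → Q_m = 4.5549.
Social marginal cost = private MC + MEC = 50.529 + 4.372Q.
Set SMC = demand: 50.529 + 4.372Q = 60.905 - 2.586Q → Q* = 1.4912.
Height of the DWL triangle at Q_m is SMC(Q_m) − demand(Q_m) = MEC(Q_m) = 21.3173.
DWL = ½ × 3.0637 × 21.3173 = 32.6549.

DWL = €32.655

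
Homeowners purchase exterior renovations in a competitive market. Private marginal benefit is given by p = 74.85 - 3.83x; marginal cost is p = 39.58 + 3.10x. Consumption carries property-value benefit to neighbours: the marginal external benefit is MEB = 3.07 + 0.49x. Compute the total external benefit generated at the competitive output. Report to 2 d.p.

21.97

Market equilibrium (private): 39.58 + 3.10x = 74.85 - 3.83x → x_m = 5.0895.
Total external benefit = ∫₀^{x_m} (3.07 + 0.49x) dx = 3.07×5.0895 + ½×0.49×5.0895² = 21.9710.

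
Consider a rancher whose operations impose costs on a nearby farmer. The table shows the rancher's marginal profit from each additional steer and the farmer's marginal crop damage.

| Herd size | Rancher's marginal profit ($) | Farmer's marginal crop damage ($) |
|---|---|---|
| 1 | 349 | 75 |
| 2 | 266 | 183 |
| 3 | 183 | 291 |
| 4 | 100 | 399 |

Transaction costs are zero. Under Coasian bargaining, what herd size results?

2

Bargaining reaches the level where marginal profit last exceeds marginal crop damage.
That holds through level 2 (266 ≥ 183) but not at 3 (183 < 291).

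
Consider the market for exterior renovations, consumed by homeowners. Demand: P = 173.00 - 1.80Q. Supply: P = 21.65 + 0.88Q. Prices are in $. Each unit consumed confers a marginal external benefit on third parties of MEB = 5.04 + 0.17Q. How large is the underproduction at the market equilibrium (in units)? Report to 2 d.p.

Market equilibrium (private): 21.65 + 0.88Q = 173.00 - 1.80Q → Q_m = 56.4739.
Social marginal benefit = demand + MEB = 178.04 - 1.63Q.
Set SMB = MC: 178.04 - 1.63Q = 21.65 + 0.88Q → Q* = 62.3068.
Gap = |56.4739 − 62.3068| = 5.8329.

5.83 units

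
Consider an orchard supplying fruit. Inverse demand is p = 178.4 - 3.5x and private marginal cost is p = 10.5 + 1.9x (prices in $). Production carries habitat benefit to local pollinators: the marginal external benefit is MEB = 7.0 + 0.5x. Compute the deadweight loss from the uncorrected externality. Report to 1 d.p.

DWL = $51.9

Market equilibrium (private): 10.5 + 1.9x = 178.4 - 3.5x → x_m = 31.0926.
Social marginal cost = private MC − MEB = 3.5 + 1.4x.
Set SMC = demand: 3.5 + 1.4x = 178.4 - 3.5x → x* = 35.6939.
Height of the DWL triangle at x_m is demand(x_m) − SMC(x_m) = MEB(x_m) = 22.5463.
DWL = ½ × 4.6013 × 22.5463 = 51.8711.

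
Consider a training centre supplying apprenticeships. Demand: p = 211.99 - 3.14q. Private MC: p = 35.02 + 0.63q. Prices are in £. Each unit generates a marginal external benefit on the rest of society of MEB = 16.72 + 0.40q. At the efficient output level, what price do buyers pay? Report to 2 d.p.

Social marginal cost = private MC − MEB = 18.30 + 0.23q.
Set SMC = demand: 18.30 + 0.23q = 211.99 - 3.14q → q* = 57.4748.
Consumer price on the demand curve at q*: 211.99 − 3.14×57.4748 = 31.5191.

P = £31.52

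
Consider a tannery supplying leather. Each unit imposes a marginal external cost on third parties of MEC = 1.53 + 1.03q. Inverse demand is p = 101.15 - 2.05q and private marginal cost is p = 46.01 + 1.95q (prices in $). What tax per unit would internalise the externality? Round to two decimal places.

tax = $12.51 per unit

Social marginal cost = private MC + MEC = 47.54 + 2.98q.
Set SMC = demand: 47.54 + 2.98q = 101.15 - 2.05q → q* = 10.6581.
The Pigouvian tax equals MEC at q*: 1.53 + 1.03×10.6581 = 12.5078.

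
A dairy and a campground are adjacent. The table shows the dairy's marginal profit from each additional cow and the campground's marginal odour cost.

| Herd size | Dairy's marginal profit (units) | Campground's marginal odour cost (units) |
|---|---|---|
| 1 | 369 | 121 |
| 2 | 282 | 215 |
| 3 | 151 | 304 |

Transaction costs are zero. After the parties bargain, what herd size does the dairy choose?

Bargaining reaches the level where marginal profit last exceeds marginal odour cost.
That holds through level 2 (282 ≥ 215) but not at 3 (151 < 304).

2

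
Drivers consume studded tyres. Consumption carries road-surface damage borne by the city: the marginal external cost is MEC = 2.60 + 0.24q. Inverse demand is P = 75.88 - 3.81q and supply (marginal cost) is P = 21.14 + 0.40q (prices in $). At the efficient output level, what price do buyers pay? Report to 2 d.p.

P = $31.24

Social marginal benefit = demand − MEC = 73.28 - 4.05q.
Set SMB = MC: 73.28 - 4.05q = 21.14 + 0.40q → q* = 11.7169.
Consumer price on the demand curve at q*: 75.88 − 3.81×11.7169 = 31.2386.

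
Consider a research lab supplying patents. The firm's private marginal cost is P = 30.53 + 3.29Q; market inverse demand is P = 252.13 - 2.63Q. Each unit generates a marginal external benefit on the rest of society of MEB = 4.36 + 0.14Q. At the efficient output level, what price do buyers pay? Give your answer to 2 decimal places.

P = 149.31

Social marginal cost = private MC − MEB = 26.17 + 3.15Q.
Set SMC = demand: 26.17 + 3.15Q = 252.13 - 2.63Q → Q* = 39.0934.
Consumer price on the demand curve at Q*: 252.13 − 2.63×39.0934 = 149.3144.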